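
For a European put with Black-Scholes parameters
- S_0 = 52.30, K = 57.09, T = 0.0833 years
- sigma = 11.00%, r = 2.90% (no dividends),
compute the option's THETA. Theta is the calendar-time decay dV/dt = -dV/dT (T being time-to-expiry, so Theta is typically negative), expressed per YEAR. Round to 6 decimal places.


d1 = -2.6682992693; d2 = -2.7000471826
phi(d1) = 0.0113464651; exp(-qT) = 1.0000000000; exp(-rT) = 0.9975872155
Theta = -S*exp(-qT)*phi(d1)*sigma/(2*sqrt(T)) + r*K*exp(-rT)*N(-d2) - q*S*exp(-qT)*N(-d1)
N(-d1) = 0.9961881841; N(-d2) = 0.9965335179; sqrt(T) = 0.2886173938
Term 1 = -52.3000 * 1.0000000000 * 0.0113464651 * 0.1100 / (2 * 0.2886173938) = -0.1130843378
Term 2 = 0.0290 * 57.0900 * 0.9975872155 * 0.9965335179 = 1.6458900747
Term 3 = 0 (no dividend yield, q = 0)
Theta = -0.1130843378 + (1.6458900747) + (0.0000000000) = 1.532806

Answer: Theta = 1.532806


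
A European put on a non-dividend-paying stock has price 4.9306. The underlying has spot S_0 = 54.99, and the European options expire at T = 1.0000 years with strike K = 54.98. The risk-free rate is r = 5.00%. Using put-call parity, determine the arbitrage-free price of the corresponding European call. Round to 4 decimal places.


Put-call parity: C - P = S_0 * exp(-qT) - K * exp(-rT).
S_0 * exp(-qT) = 54.9900 * 1.00000000 = 54.99000000
K * exp(-rT) = 54.9800 * 0.95122942 = 52.29859376
C = P + S*exp(-qT) - K*exp(-rT)
C = 4.9306 + 54.99000000 - 52.29859376 = 7.6220

Answer: Call price = 7.6220


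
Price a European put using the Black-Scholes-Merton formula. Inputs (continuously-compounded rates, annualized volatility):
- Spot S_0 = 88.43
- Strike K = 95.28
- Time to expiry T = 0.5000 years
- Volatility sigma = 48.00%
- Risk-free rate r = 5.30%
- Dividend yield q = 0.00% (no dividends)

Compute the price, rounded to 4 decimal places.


d1 = (ln(S/K) + (r - q + 0.5*sigma^2) * T) / (sigma * sqrt(T)) = 0.02796417
d2 = d1 - sigma * sqrt(T) = -0.31144709
exp(-rT) = 0.97384804; exp(-qT) = 1.00000000
P = K * exp(-rT) * N(-d2) - S_0 * exp(-qT) * N(-d1)
N(-d1) = 0.48884536; N(-d2) = 0.62226962
P = 95.2800 * 0.97384804 * 0.62226962 - 88.4300 * 1.00000000 * 0.48884536 = 14.5107

Answer: Price = 14.5107


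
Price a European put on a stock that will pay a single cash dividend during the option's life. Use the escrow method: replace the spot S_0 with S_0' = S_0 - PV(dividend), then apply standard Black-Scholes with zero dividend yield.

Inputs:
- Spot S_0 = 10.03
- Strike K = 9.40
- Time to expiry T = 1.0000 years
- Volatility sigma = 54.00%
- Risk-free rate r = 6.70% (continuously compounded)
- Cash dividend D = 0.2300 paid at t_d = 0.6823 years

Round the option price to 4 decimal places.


PV(D) = D * exp(-r * t_d) = 0.2300 * 0.95531505 = 0.21972246
S_0' = S_0 - PV(D) = 10.0300 - 0.21972246 = 9.81027754
d1 = (ln(S_0'/K) + (r + sigma^2/2)*T) / (sigma*sqrt(T)) = 0.47318681
d2 = d1 - sigma*sqrt(T) = -0.06681319
exp(-rT) = 0.93519520
N(-d1) = 0.31803995; N(-d2) = 0.52663479
P = K * exp(-rT) * N(-d2) - S_0' * N(-d1) = 9.4000 * 0.93519520 * 0.52663479 - 9.81027754 * 0.31803995 = 1.5095

Answer: Price = 1.5095


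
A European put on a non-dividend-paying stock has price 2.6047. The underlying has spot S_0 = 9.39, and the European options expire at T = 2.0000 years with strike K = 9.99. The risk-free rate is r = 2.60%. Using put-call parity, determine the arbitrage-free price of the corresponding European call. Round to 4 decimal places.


Answer: Call price = 2.5109

Derivation:
Put-call parity: C - P = S_0 * exp(-qT) - K * exp(-rT).
S_0 * exp(-qT) = 9.3900 * 1.00000000 = 9.39000000
K * exp(-rT) = 9.9900 * 0.94932887 = 9.48379538
C = P + S*exp(-qT) - K*exp(-rT)
C = 2.6047 + 9.39000000 - 9.48379538 = 2.5109


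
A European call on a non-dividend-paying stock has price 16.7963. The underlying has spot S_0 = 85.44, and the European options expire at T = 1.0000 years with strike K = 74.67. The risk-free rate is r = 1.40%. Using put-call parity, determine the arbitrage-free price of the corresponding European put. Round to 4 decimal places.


Put-call parity: C - P = S_0 * exp(-qT) - K * exp(-rT).
S_0 * exp(-qT) = 85.4400 * 1.00000000 = 85.44000000
K * exp(-rT) = 74.6700 * 0.98609754 = 73.63190363
P = C - S*exp(-qT) + K*exp(-rT)
P = 16.7963 - 85.44000000 + 73.63190363 = 4.9882

Answer: Put price = 4.9882


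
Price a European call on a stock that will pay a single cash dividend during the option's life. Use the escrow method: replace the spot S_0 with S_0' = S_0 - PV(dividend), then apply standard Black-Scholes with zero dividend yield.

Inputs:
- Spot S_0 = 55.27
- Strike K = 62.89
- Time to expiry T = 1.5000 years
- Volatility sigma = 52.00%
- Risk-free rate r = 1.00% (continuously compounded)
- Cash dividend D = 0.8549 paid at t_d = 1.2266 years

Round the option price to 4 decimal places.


PV(D) = D * exp(-r * t_d) = 0.8549 * 0.98780892 = 0.84447785
S_0' = S_0 - PV(D) = 55.2700 - 0.84447785 = 54.42552215
d1 = (ln(S_0'/K) + (r + sigma^2/2)*T) / (sigma*sqrt(T)) = 0.11500988
d2 = d1 - sigma*sqrt(T) = -0.52185746
exp(-rT) = 0.98511194
N(d1) = 0.54578135; N(d2) = 0.30088479
C = S_0' * N(d1) - K * exp(-rT) * N(d2) = 54.42552215 * 0.54578135 - 62.8900 * 0.98511194 * 0.30088479 = 11.0635

Answer: Price = 11.0635


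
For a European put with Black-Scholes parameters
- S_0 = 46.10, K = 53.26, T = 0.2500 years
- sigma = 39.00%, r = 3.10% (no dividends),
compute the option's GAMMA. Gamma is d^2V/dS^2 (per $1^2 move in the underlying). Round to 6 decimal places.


d1 = -0.6031288738; d2 = -0.7981288738
phi(d1) = 0.3325979910; exp(-qT) = 1.0000000000; exp(-rT) = 0.9922799538
Gamma = exp(-qT) * phi(d1) / (S * sigma * sqrt(T)) = 1.0000000000 * 0.3325979910 / (46.1000 * 0.3900 * 0.5000000000) = 0.036998

Answer: Gamma = 0.036998


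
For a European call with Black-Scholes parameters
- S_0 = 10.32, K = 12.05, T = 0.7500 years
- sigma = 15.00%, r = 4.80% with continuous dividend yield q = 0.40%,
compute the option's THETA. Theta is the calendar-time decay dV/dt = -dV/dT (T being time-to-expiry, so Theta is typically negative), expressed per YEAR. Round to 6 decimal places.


Answer: Theta = -0.322742

Derivation:
d1 = -0.8740574998; d2 = -1.0039613104
phi(d1) = 0.2722793304; exp(-qT) = 0.9970044955; exp(-rT) = 0.9646402935
Theta = -S*exp(-qT)*phi(d1)*sigma/(2*sqrt(T)) - r*K*exp(-rT)*N(d2) + q*S*exp(-qT)*N(d1)
N(d1) = 0.1910434705; N(d2) = 0.1576986313; sqrt(T) = 0.8660254038
Term 1 = -10.3200 * 0.9970044955 * 0.2722793304 * 0.1500 / (2 * 0.8660254038) = -0.2426174978
Term 2 = -0.0480 * 12.0500 * 0.9646402935 * 0.1576986313 = -0.0879876274
Term 3 = 0.0040 * 10.3200 * 0.9970044955 * 0.1910434705 = 0.0078626511
Theta = -0.2426174978 + (-0.0879876274) + (0.0078626511) = -0.322742


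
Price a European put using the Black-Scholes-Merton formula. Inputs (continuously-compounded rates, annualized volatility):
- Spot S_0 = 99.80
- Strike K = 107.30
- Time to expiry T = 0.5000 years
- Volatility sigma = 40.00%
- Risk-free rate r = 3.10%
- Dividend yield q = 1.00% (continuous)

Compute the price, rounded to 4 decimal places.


d1 = (ln(S/K) + (r - q + 0.5*sigma^2) * T) / (sigma * sqrt(T)) = -0.07764197
d2 = d1 - sigma * sqrt(T) = -0.36048469
exp(-rT) = 0.98461951; exp(-qT) = 0.99501248
P = K * exp(-rT) * N(-d2) - S_0 * exp(-qT) * N(-d1)
N(-d1) = 0.53094357; N(-d2) = 0.64075765
P = 107.3000 * 0.98461951 * 0.64075765 - 99.8000 * 0.99501248 * 0.53094357 = 14.9719

Answer: Price = 14.9719


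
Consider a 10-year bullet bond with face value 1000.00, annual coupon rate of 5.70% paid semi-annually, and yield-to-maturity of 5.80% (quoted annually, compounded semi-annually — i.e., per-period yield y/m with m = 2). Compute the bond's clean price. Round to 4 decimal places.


Coupon per period c = face * coupon_rate / m = 28.500000
Periods per year m = 2; per-period yield y/m = 0.029000
Number of cashflows N = 20
Cashflows (t years, CF_t, discount factor 1/(1+y/m)^(m*t), PV):
  t = 0.5000: CF_t = 28.500000, DF = 0.971817, PV = 27.696793
  t = 1.0000: CF_t = 28.500000, DF = 0.944429, PV = 26.916223
  t = 1.5000: CF_t = 28.500000, DF = 0.917812, PV = 26.157651
  t = 2.0000: CF_t = 28.500000, DF = 0.891946, PV = 25.420457
  t = 2.5000: CF_t = 28.500000, DF = 0.866808, PV = 24.704040
  t = 3.0000: CF_t = 28.500000, DF = 0.842379, PV = 24.007814
  t = 3.5000: CF_t = 28.500000, DF = 0.818639, PV = 23.331209
  t = 4.0000: CF_t = 28.500000, DF = 0.795567, PV = 22.673672
  t = 4.5000: CF_t = 28.500000, DF = 0.773146, PV = 22.034667
  t = 5.0000: CF_t = 28.500000, DF = 0.751357, PV = 21.413670
  t = 5.5000: CF_t = 28.500000, DF = 0.730182, PV = 20.810175
  t = 6.0000: CF_t = 28.500000, DF = 0.709603, PV = 20.223688
  t = 6.5000: CF_t = 28.500000, DF = 0.689605, PV = 19.653730
  t = 7.0000: CF_t = 28.500000, DF = 0.670170, PV = 19.099835
  t = 7.5000: CF_t = 28.500000, DF = 0.651282, PV = 18.561550
  t = 8.0000: CF_t = 28.500000, DF = 0.632928, PV = 18.038435
  t = 8.5000: CF_t = 28.500000, DF = 0.615090, PV = 17.530063
  t = 9.0000: CF_t = 28.500000, DF = 0.597755, PV = 17.036019
  t = 9.5000: CF_t = 28.500000, DF = 0.580909, PV = 16.555898
  t = 10.0000: CF_t = 1028.500000, DF = 0.564537, PV = 580.626430
Price P = sum_t PV_t = 992.492019

Answer: Price = 992.4920


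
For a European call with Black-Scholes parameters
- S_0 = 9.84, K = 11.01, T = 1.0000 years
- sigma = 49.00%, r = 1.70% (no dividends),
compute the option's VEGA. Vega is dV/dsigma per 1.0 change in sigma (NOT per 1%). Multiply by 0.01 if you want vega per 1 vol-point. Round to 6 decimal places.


Answer: Vega = 3.920607

Derivation:
d1 = 0.0504117558; d2 = -0.4395882442
phi(d1) = 0.3984356773; exp(-qT) = 1.0000000000; exp(-rT) = 0.9831436846
Vega = S * exp(-qT) * phi(d1) * sqrt(T) = 9.8400 * 1.0000000000 * 0.3984356773 * 1.0000000000 = 3.920607


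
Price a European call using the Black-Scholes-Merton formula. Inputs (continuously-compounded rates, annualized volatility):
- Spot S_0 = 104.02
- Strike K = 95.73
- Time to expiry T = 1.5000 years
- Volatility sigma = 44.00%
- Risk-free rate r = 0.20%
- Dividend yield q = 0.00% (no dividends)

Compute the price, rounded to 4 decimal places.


Answer: Price = 25.7354

Derivation:
d1 = (ln(S/K) + (r - q + 0.5*sigma^2) * T) / (sigma * sqrt(T)) = 0.42912733
d2 = d1 - sigma * sqrt(T) = -0.10976041
exp(-rT) = 0.99700450; exp(-qT) = 1.00000000
C = S_0 * exp(-qT) * N(d1) - K * exp(-rT) * N(d2)
N(d1) = 0.66608472; N(d2) = 0.45629969
C = 104.0200 * 1.00000000 * 0.66608472 - 95.7300 * 0.99700450 * 0.45629969 = 25.7354


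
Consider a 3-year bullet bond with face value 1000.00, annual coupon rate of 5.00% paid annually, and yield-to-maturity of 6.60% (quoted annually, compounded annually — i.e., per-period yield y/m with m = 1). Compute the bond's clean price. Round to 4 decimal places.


Answer: Price = 957.7022

Derivation:
Coupon per period c = face * coupon_rate / m = 50.000000
Periods per year m = 1; per-period yield y/m = 0.066000
Number of cashflows N = 3
Cashflows (t years, CF_t, discount factor 1/(1+y/m)^(m*t), PV):
  t = 1.0000: CF_t = 50.000000, DF = 0.938086, PV = 46.904315
  t = 2.0000: CF_t = 50.000000, DF = 0.880006, PV = 44.000296
  t = 3.0000: CF_t = 1050.000000, DF = 0.825521, PV = 866.797570
Price P = sum_t PV_t = 957.702181


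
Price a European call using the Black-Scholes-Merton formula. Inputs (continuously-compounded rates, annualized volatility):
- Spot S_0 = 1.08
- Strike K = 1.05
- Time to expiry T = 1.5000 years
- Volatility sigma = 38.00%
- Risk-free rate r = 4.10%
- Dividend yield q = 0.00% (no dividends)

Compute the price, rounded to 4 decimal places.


d1 = (ln(S/K) + (r - q + 0.5*sigma^2) * T) / (sigma * sqrt(T)) = 0.42537512
d2 = d1 - sigma * sqrt(T) = -0.04002793
exp(-rT) = 0.94035295; exp(-qT) = 1.00000000
C = S_0 * exp(-qT) * N(d1) - K * exp(-rT) * N(d2)
N(d1) = 0.66471838; N(d2) = 0.48403543
C = 1.0800 * 1.00000000 * 0.66471838 - 1.0500 * 0.94035295 * 0.48403543 = 0.2400

Answer: Price = 0.2400


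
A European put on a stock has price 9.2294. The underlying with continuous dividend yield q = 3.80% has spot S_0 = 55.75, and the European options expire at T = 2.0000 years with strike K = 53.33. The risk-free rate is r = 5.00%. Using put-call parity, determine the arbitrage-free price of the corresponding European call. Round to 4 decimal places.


Put-call parity: C - P = S_0 * exp(-qT) - K * exp(-rT).
S_0 * exp(-qT) = 55.7500 * 0.92681621 = 51.67000352
K * exp(-rT) = 53.3300 * 0.90483742 = 48.25497950
C = P + S*exp(-qT) - K*exp(-rT)
C = 9.2294 + 51.67000352 - 48.25497950 = 12.6444

Answer: Call price = 12.6444


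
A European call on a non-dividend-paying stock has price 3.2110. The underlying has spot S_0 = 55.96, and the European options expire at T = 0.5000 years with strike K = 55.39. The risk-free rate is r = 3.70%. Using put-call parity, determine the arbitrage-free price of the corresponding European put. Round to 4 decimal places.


Answer: Put price = 1.6257

Derivation:
Put-call parity: C - P = S_0 * exp(-qT) - K * exp(-rT).
S_0 * exp(-qT) = 55.9600 * 1.00000000 = 55.96000000
K * exp(-rT) = 55.3900 * 0.98167007 = 54.37470543
P = C - S*exp(-qT) + K*exp(-rT)
P = 3.2110 - 55.96000000 + 54.37470543 = 1.6257


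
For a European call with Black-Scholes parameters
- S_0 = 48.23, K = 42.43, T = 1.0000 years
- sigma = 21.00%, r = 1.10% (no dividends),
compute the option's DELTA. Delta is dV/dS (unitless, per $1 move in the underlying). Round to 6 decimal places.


d1 = 0.7675027375; d2 = 0.5575027375
phi(d1) = 0.2971646968; exp(-qT) = 1.0000000000; exp(-rT) = 0.9890602788
N(d1) = 0.7786086669
Delta = exp(-qT) * N(d1) = 1.0000000000 * 0.7786086669 = 0.778609

Answer: Delta = 0.778609


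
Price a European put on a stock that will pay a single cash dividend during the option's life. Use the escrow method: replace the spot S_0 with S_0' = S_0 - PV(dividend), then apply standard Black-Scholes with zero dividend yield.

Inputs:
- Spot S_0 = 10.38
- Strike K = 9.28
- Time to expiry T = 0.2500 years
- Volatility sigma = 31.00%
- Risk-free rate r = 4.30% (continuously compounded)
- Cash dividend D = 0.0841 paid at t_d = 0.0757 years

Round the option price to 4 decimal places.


PV(D) = D * exp(-r * t_d) = 0.0841 * 0.99675019 = 0.08382669
S_0' = S_0 - PV(D) = 10.3800 - 0.08382669 = 10.29617331
d1 = (ln(S_0'/K) + (r + sigma^2/2)*T) / (sigma*sqrt(T)) = 0.81724681
d2 = d1 - sigma*sqrt(T) = 0.66224681
exp(-rT) = 0.98930757
N(-d1) = 0.20689370; N(-d2) = 0.25390653
P = K * exp(-rT) * N(-d2) - S_0' * N(-d1) = 9.2800 * 0.98930757 * 0.25390653 - 10.29617331 * 0.20689370 = 0.2008

Answer: Price = 0.2008


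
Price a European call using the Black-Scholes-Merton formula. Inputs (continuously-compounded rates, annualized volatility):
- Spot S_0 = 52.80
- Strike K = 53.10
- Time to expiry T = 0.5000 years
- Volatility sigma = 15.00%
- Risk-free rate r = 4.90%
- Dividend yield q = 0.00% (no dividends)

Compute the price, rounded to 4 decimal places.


Answer: Price = 2.7396

Derivation:
d1 = (ln(S/K) + (r - q + 0.5*sigma^2) * T) / (sigma * sqrt(T)) = 0.23060414
d2 = d1 - sigma * sqrt(T) = 0.12453812
exp(-rT) = 0.97579769; exp(-qT) = 1.00000000
C = S_0 * exp(-qT) * N(d1) - K * exp(-rT) * N(d2)
N(d1) = 0.59118882; N(d2) = 0.54955539
C = 52.8000 * 1.00000000 * 0.59118882 - 53.1000 * 0.97579769 * 0.54955539 = 2.7396


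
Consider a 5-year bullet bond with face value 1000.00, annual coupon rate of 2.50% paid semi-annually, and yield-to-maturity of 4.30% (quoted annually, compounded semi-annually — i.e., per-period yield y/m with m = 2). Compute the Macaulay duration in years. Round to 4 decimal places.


Answer: Macaulay duration = 4.7169 years

Derivation:
Coupon per period c = face * coupon_rate / m = 12.500000
Periods per year m = 2; per-period yield y/m = 0.021500
Number of cashflows N = 10
Cashflows (t years, CF_t, discount factor 1/(1+y/m)^(m*t), PV):
  t = 0.5000: CF_t = 12.500000, DF = 0.978953, PV = 12.236907
  t = 1.0000: CF_t = 12.500000, DF = 0.958348, PV = 11.979350
  t = 1.5000: CF_t = 12.500000, DF = 0.938177, PV = 11.727215
  t = 2.0000: CF_t = 12.500000, DF = 0.918431, PV = 11.480387
  t = 2.5000: CF_t = 12.500000, DF = 0.899100, PV = 11.238754
  t = 3.0000: CF_t = 12.500000, DF = 0.880177, PV = 11.002206
  t = 3.5000: CF_t = 12.500000, DF = 0.861651, PV = 10.770638
  t = 4.0000: CF_t = 12.500000, DF = 0.843515, PV = 10.543943
  t = 4.5000: CF_t = 12.500000, DF = 0.825762, PV = 10.322019
  t = 5.0000: CF_t = 1012.500000, DF = 0.808381, PV = 818.486126
Price P = sum_t PV_t = 919.787546
Macaulay numerator sum_t t * PV_t:
  t * PV_t at t = 0.5000: 6.118453
  t * PV_t at t = 1.0000: 11.979350
  t * PV_t at t = 1.5000: 17.590823
  t * PV_t at t = 2.0000: 22.960774
  t * PV_t at t = 2.5000: 28.096885
  t * PV_t at t = 3.0000: 33.006619
  t * PV_t at t = 3.5000: 37.697232
  t * PV_t at t = 4.0000: 42.175772
  t * PV_t at t = 4.5000: 46.449088
  t * PV_t at t = 5.0000: 4092.430630
Macaulay duration D = (sum_t t * PV_t) / P = 4338.505626 / 919.787546 = 4.716856


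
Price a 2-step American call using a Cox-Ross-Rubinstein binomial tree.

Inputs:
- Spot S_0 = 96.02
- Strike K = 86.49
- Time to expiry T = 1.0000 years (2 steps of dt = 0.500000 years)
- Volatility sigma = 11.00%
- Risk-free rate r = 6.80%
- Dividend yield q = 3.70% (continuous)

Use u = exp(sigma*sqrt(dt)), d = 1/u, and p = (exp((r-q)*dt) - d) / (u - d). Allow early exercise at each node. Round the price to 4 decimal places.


Answer: Price = V(0,0) = 12.4342

Derivation:
dt = T/N = 0.500000
u = exp(sigma*sqrt(dt)) = 1.080887; d = 1/u = 0.925166
p = (exp((r-q)*dt) - d) / (u - d) = 0.580877
Discount per step: exp(-r*dt) = 0.966572
Stock lattice S(k, i) with i counting down-moves:
  k=0: S(0,0) = 96.0200
  k=1: S(1,0) = 103.7867; S(1,1) = 88.8345
  k=2: S(2,0) = 112.1817; S(2,1) = 96.0200; S(2,2) = 82.1867
Terminal payoffs V(N, i) = max(S_T - K, 0):
  V(2,0) = 25.691713; V(2,1) = 9.530000; V(2,2) = 0.000000
Backward induction: V(k, i) = exp(-r*dt) * [p * V(k+1, i) + (1-p) * V(k+1, i+1)]; then take max(V_cont, immediate exercise) for American.
  V(1,0) = exp(-r*dt) * [p*25.691713 + (1-p)*9.530000] = 18.285571; exercise = 17.296743; V(1,0) = max -> 18.285571
  V(1,1) = exp(-r*dt) * [p*9.530000 + (1-p)*0.000000] = 5.350707; exercise = 2.344471; V(1,1) = max -> 5.350707
  V(0,0) = exp(-r*dt) * [p*18.285571 + (1-p)*5.350707] = 12.434241; exercise = 9.530000; V(0,0) = max -> 12.434241


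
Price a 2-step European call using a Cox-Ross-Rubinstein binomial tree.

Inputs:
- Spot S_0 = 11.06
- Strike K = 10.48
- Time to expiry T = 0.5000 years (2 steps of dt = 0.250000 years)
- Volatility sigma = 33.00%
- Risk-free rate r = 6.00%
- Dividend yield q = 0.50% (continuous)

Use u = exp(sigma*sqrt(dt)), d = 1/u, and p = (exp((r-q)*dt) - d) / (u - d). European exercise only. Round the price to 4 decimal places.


dt = T/N = 0.250000
u = exp(sigma*sqrt(dt)) = 1.179393; d = 1/u = 0.847894
p = (exp((r-q)*dt) - d) / (u - d) = 0.500608
Discount per step: exp(-r*dt) = 0.985112
Stock lattice S(k, i) with i counting down-moves:
  k=0: S(0,0) = 11.0600
  k=1: S(1,0) = 13.0441; S(1,1) = 9.3777
  k=2: S(2,0) = 15.3841; S(2,1) = 11.0600; S(2,2) = 7.9513
Terminal payoffs V(N, i) = max(S_T - K, 0):
  V(2,0) = 4.904108; V(2,1) = 0.580000; V(2,2) = 0.000000
Backward induction: V(k, i) = exp(-r*dt) * [p * V(k+1, i) + (1-p) * V(k+1, i+1)].
  V(1,0) = exp(-r*dt) * [p*4.904108 + (1-p)*0.580000] = 2.703820
  V(1,1) = exp(-r*dt) * [p*0.580000 + (1-p)*0.000000] = 0.286030
  V(0,0) = exp(-r*dt) * [p*2.703820 + (1-p)*0.286030] = 1.474116

Answer: Price = V(0,0) = 1.4741


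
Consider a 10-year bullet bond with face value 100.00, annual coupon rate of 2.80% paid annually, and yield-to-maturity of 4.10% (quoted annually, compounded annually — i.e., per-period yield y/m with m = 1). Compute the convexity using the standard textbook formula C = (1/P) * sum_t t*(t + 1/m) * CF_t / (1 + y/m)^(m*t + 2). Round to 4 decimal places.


Answer: Convexity = 85.2154

Derivation:
Coupon per period c = face * coupon_rate / m = 2.800000
Periods per year m = 1; per-period yield y/m = 0.041000
Number of cashflows N = 10
Cashflows (t years, CF_t, discount factor 1/(1+y/m)^(m*t), PV):
  t = 1.0000: CF_t = 2.800000, DF = 0.960615, PV = 2.689721
  t = 2.0000: CF_t = 2.800000, DF = 0.922781, PV = 2.583786
  t = 3.0000: CF_t = 2.800000, DF = 0.886437, PV = 2.482023
  t = 4.0000: CF_t = 2.800000, DF = 0.851524, PV = 2.384268
  t = 5.0000: CF_t = 2.800000, DF = 0.817987, PV = 2.290363
  t = 6.0000: CF_t = 2.800000, DF = 0.785770, PV = 2.200157
  t = 7.0000: CF_t = 2.800000, DF = 0.754823, PV = 2.113503
  t = 8.0000: CF_t = 2.800000, DF = 0.725094, PV = 2.030263
  t = 9.0000: CF_t = 2.800000, DF = 0.696536, PV = 1.950300
  t = 10.0000: CF_t = 102.800000, DF = 0.669103, PV = 68.783745
Price P = sum_t PV_t = 89.508131
Convexity numerator sum_t t*(t + 1/m) * CF_t / (1+y/m)^(m*t + 2):
  t = 1.0000: term = 4.964046
  t = 2.0000: term = 14.305609
  t = 3.0000: term = 27.484360
  t = 4.0000: term = 44.003138
  t = 5.0000: term = 63.405098
  t = 6.0000: term = 85.271025
  t = 7.0000: term = 109.216811
  t = 8.0000: term = 134.891080
  t = 9.0000: term = 161.972959
  t = 10.0000: term = 6981.955005
Convexity = (1/P) * sum = 7627.469133 / 89.508131 = 85.215377


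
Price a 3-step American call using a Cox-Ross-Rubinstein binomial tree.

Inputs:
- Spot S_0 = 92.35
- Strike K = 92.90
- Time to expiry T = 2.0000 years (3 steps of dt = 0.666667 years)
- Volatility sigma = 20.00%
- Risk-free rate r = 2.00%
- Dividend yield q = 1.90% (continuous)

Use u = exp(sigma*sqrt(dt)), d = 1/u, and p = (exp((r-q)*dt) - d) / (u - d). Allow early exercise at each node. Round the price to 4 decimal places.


Answer: Price = V(0,0) = 10.7641

Derivation:
dt = T/N = 0.666667
u = exp(sigma*sqrt(dt)) = 1.177389; d = 1/u = 0.849337
p = (exp((r-q)*dt) - d) / (u - d) = 0.461299
Discount per step: exp(-r*dt) = 0.986755
Stock lattice S(k, i) with i counting down-moves:
  k=0: S(0,0) = 92.3500
  k=1: S(1,0) = 108.7319; S(1,1) = 78.4363
  k=2: S(2,0) = 128.0197; S(2,1) = 92.3500; S(2,2) = 66.6188
  k=3: S(3,0) = 150.7290; S(3,1) = 108.7319; S(3,2) = 78.4363; S(3,3) = 56.5818
Terminal payoffs V(N, i) = max(S_T - K, 0):
  V(3,0) = 57.829020; V(3,1) = 15.831879; V(3,2) = 0.000000; V(3,3) = 0.000000
Backward induction: V(k, i) = exp(-r*dt) * [p * V(k+1, i) + (1-p) * V(k+1, i+1)]; then take max(V_cont, immediate exercise) for American.
  V(2,0) = exp(-r*dt) * [p*57.829020 + (1-p)*15.831879] = 34.738812; exercise = 35.119723; V(2,0) = max -> 35.119723
  V(2,1) = exp(-r*dt) * [p*15.831879 + (1-p)*0.000000] = 7.206492; exercise = 0.000000; V(2,1) = max -> 7.206492
  V(2,2) = exp(-r*dt) * [p*0.000000 + (1-p)*0.000000] = 0.000000; exercise = 0.000000; V(2,2) = max -> 0.000000
  V(1,0) = exp(-r*dt) * [p*35.119723 + (1-p)*7.206492] = 19.816831; exercise = 15.831879; V(1,0) = max -> 19.816831
  V(1,1) = exp(-r*dt) * [p*7.206492 + (1-p)*0.000000] = 3.280314; exercise = 0.000000; V(1,1) = max -> 3.280314
  V(0,0) = exp(-r*dt) * [p*19.816831 + (1-p)*3.280314] = 10.764102; exercise = 0.000000; V(0,0) = max -> 10.764102


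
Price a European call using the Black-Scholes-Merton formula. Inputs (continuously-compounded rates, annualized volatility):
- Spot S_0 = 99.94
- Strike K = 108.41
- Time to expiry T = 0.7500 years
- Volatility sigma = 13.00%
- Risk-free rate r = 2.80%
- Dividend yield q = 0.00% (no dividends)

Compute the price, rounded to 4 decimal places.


Answer: Price = 2.1656

Derivation:
d1 = (ln(S/K) + (r - q + 0.5*sigma^2) * T) / (sigma * sqrt(T)) = -0.47975880
d2 = d1 - sigma * sqrt(T) = -0.59234210
exp(-rT) = 0.97921896; exp(-qT) = 1.00000000
C = S_0 * exp(-qT) * N(d1) - K * exp(-rT) * N(d2)
N(d1) = 0.31569946; N(d2) = 0.27681077
C = 99.9400 * 1.00000000 * 0.31569946 - 108.4100 * 0.97921896 * 0.27681077 = 2.1656


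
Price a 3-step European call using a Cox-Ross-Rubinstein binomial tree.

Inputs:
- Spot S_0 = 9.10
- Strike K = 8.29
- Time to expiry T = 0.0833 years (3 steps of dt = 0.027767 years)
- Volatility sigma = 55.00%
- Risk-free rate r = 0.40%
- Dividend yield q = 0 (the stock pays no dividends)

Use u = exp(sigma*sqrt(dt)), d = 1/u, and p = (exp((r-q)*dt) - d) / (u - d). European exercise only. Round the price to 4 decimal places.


Answer: Price = V(0,0) = 1.0090

Derivation:
dt = T/N = 0.027767
u = exp(sigma*sqrt(dt)) = 1.095979; d = 1/u = 0.912426
p = (exp((r-q)*dt) - d) / (u - d) = 0.477709
Discount per step: exp(-r*dt) = 0.999889
Stock lattice S(k, i) with i counting down-moves:
  k=0: S(0,0) = 9.1000
  k=1: S(1,0) = 9.9734; S(1,1) = 8.3031
  k=2: S(2,0) = 10.9307; S(2,1) = 9.1000; S(2,2) = 7.5759
  k=3: S(3,0) = 11.9798; S(3,1) = 9.9734; S(3,2) = 8.3031; S(3,3) = 6.9125
Terminal payoffs V(N, i) = max(S_T - K, 0):
  V(3,0) = 3.689770; V(3,1) = 1.683412; V(3,2) = 0.013076; V(3,3) = 0.000000
Backward induction: V(k, i) = exp(-r*dt) * [p * V(k+1, i) + (1-p) * V(k+1, i+1)].
  V(2,0) = exp(-r*dt) * [p*3.689770 + (1-p)*1.683412] = 2.641574
  V(2,1) = exp(-r*dt) * [p*1.683412 + (1-p)*0.013076] = 0.810921
  V(2,2) = exp(-r*dt) * [p*0.013076 + (1-p)*0.000000] = 0.006246
  V(1,0) = exp(-r*dt) * [p*2.641574 + (1-p)*0.810921] = 1.685253
  V(1,1) = exp(-r*dt) * [p*0.810921 + (1-p)*0.006246] = 0.390603
  V(0,0) = exp(-r*dt) * [p*1.685253 + (1-p)*0.390603] = 1.008957


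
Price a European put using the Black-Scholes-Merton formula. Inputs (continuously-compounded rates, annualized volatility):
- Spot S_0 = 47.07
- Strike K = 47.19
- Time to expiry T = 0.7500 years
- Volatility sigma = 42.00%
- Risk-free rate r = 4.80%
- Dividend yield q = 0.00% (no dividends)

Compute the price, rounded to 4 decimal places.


d1 = (ln(S/K) + (r - q + 0.5*sigma^2) * T) / (sigma * sqrt(T)) = 0.27383957
d2 = d1 - sigma * sqrt(T) = -0.08989110
exp(-rT) = 0.96464029; exp(-qT) = 1.00000000
P = K * exp(-rT) * N(-d2) - S_0 * exp(-qT) * N(-d1)
N(-d1) = 0.39210396; N(-d2) = 0.53581312
P = 47.1900 * 0.96464029 * 0.53581312 - 47.0700 * 1.00000000 * 0.39210396 = 5.9346

Answer: Price = 5.9346


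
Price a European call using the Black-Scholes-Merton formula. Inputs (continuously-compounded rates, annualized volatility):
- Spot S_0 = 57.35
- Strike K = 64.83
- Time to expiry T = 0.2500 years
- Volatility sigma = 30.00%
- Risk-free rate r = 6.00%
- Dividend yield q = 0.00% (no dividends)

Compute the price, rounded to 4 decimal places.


d1 = (ln(S/K) + (r - q + 0.5*sigma^2) * T) / (sigma * sqrt(T)) = -0.64230410
d2 = d1 - sigma * sqrt(T) = -0.79230410
exp(-rT) = 0.98511194; exp(-qT) = 1.00000000
C = S_0 * exp(-qT) * N(d1) - K * exp(-rT) * N(d2)
N(d1) = 0.26033788; N(d2) = 0.21409169
C = 57.3500 * 1.00000000 * 0.26033788 - 64.8300 * 0.98511194 * 0.21409169 = 1.2575

Answer: Price = 1.2575


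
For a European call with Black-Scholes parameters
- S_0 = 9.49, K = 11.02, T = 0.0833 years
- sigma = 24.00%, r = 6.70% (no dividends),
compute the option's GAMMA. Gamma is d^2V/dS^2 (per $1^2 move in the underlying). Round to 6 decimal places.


d1 = -2.0426848564; d2 = -2.1119530309
phi(d1) = 0.0495278944; exp(-qT) = 1.0000000000; exp(-rT) = 0.9944344454
Gamma = exp(-qT) * phi(d1) / (S * sigma * sqrt(T)) = 1.0000000000 * 0.0495278944 / (9.4900 * 0.2400 * 0.2886173938) = 0.075344

Answer: Gamma = 0.075344


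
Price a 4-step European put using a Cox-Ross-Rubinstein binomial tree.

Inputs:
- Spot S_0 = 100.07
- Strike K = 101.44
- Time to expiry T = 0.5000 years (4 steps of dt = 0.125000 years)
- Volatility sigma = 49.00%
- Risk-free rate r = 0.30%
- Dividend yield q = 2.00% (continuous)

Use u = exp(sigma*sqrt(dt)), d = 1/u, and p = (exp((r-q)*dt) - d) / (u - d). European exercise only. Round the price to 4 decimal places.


dt = T/N = 0.125000
u = exp(sigma*sqrt(dt)) = 1.189153; d = 1/u = 0.840935
p = (exp((r-q)*dt) - d) / (u - d) = 0.450702
Discount per step: exp(-r*dt) = 0.999625
Stock lattice S(k, i) with i counting down-moves:
  k=0: S(0,0) = 100.0700
  k=1: S(1,0) = 118.9985; S(1,1) = 84.1523
  k=2: S(2,0) = 141.5074; S(2,1) = 100.0700; S(2,2) = 70.7666
  k=3: S(3,0) = 168.2740; S(3,1) = 118.9985; S(3,2) = 84.1523; S(3,3) = 59.5101
  k=4: S(4,0) = 200.1035; S(4,1) = 141.5074; S(4,2) = 100.0700; S(4,3) = 70.7666; S(4,4) = 50.0441
Terminal payoffs V(N, i) = max(K - S_T, 0):
  V(4,0) = 0.000000; V(4,1) = 0.000000; V(4,2) = 1.370000; V(4,3) = 30.673366; V(4,4) = 51.395866
Backward induction: V(k, i) = exp(-r*dt) * [p * V(k+1, i) + (1-p) * V(k+1, i+1)].
  V(3,0) = exp(-r*dt) * [p*0.000000 + (1-p)*0.000000] = 0.000000
  V(3,1) = exp(-r*dt) * [p*0.000000 + (1-p)*1.370000] = 0.752257
  V(3,2) = exp(-r*dt) * [p*1.370000 + (1-p)*30.673366] = 17.459741
  V(3,3) = exp(-r*dt) * [p*30.673366 + (1-p)*51.395866] = 42.040432
  V(2,0) = exp(-r*dt) * [p*0.000000 + (1-p)*0.752257] = 0.413058
  V(2,1) = exp(-r*dt) * [p*0.752257 + (1-p)*17.459741] = 9.925927
  V(2,2) = exp(-r*dt) * [p*17.459741 + (1-p)*42.040432] = 30.950265
  V(1,0) = exp(-r*dt) * [p*0.413058 + (1-p)*9.925927] = 5.636347
  V(1,1) = exp(-r*dt) * [p*9.925927 + (1-p)*30.950265] = 21.466509
  V(0,0) = exp(-r*dt) * [p*5.636347 + (1-p)*21.466509] = 14.326454

Answer: Price = V(0,0) = 14.3265


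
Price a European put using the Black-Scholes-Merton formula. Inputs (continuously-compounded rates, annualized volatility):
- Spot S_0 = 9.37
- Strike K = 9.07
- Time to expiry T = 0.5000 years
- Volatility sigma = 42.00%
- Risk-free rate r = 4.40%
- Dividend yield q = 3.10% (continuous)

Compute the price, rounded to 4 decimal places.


Answer: Price = 0.9008

Derivation:
d1 = (ln(S/K) + (r - q + 0.5*sigma^2) * T) / (sigma * sqrt(T)) = 0.27994974
d2 = d1 - sigma * sqrt(T) = -0.01703510
exp(-rT) = 0.97824024; exp(-qT) = 0.98461951
P = K * exp(-rT) * N(-d2) - S_0 * exp(-qT) * N(-d1)
N(-d1) = 0.38975803; N(-d2) = 0.50679569
P = 9.0700 * 0.97824024 * 0.50679569 - 9.3700 * 0.98461951 * 0.38975803 = 0.9008


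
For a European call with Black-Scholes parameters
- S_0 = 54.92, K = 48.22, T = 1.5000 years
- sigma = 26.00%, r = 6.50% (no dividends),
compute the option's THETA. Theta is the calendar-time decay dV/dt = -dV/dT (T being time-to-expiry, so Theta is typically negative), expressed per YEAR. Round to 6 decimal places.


d1 = 0.8739770237; d2 = 0.5555433571
phi(d1) = 0.2722984825; exp(-qT) = 1.0000000000; exp(-rT) = 0.9071023416
Theta = -S*exp(-qT)*phi(d1)*sigma/(2*sqrt(T)) - r*K*exp(-rT)*N(d2) + q*S*exp(-qT)*N(d1)
N(d1) = 0.8089346168; N(d2) = 0.7107384687; sqrt(T) = 1.2247448714
Term 1 = -54.9200 * 1.0000000000 * 0.2722984825 * 0.2600 / (2 * 1.2247448714) = -1.5873528365
Term 2 = -0.0650 * 48.2200 * 0.9071023416 * 0.7107384687 = -2.0207224803
Term 3 = 0 (no dividend yield, q = 0)
Theta = -1.5873528365 + (-2.0207224803) + (0.0000000000) = -3.608075

Answer: Theta = -3.608075


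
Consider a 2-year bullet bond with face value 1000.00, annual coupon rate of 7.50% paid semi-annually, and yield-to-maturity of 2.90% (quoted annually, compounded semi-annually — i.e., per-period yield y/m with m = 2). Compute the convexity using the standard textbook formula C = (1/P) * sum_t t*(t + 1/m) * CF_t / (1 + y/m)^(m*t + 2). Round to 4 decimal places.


Answer: Convexity = 4.5317

Derivation:
Coupon per period c = face * coupon_rate / m = 37.500000
Periods per year m = 2; per-period yield y/m = 0.014500
Number of cashflows N = 4
Cashflows (t years, CF_t, discount factor 1/(1+y/m)^(m*t), PV):
  t = 0.5000: CF_t = 37.500000, DF = 0.985707, PV = 36.964022
  t = 1.0000: CF_t = 37.500000, DF = 0.971619, PV = 36.435704
  t = 1.5000: CF_t = 37.500000, DF = 0.957732, PV = 35.914937
  t = 2.0000: CF_t = 1037.500000, DF = 0.944043, PV = 979.444654
Price P = sum_t PV_t = 1088.759317
Convexity numerator sum_t t*(t + 1/m) * CF_t / (1+y/m)^(m*t + 2):
  t = 0.5000: term = 17.957469
  t = 1.0000: term = 53.102421
  t = 1.5000: term = 104.686882
  t = 2.0000: term = 4758.234061
Convexity = (1/P) * sum = 4933.980833 / 1088.759317 = 4.531746


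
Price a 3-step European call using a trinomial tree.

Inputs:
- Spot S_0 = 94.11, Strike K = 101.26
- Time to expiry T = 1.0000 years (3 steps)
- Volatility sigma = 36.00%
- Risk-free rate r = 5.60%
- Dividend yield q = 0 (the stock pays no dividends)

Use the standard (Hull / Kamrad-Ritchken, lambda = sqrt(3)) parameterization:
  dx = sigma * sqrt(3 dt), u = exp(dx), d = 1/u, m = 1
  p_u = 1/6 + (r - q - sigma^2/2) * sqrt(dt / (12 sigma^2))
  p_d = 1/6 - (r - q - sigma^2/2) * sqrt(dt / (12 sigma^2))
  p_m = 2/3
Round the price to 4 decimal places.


dt = T/N = 0.333333; dx = sigma*sqrt(3*dt) = 0.360000
u = exp(dx) = 1.433329; d = 1/u = 0.697676
p_u = 0.162593, p_m = 0.666667, p_d = 0.170741
Discount per step: exp(-r*dt) = 0.981506
Stock lattice S(k, j) with j the centered position index:
  k=0: S(0,+0) = 94.1100
  k=1: S(1,-1) = 65.6583; S(1,+0) = 94.1100; S(1,+1) = 134.8906
  k=2: S(2,-2) = 45.8083; S(2,-1) = 65.6583; S(2,+0) = 94.1100; S(2,+1) = 134.8906; S(2,+2) = 193.3427
  k=3: S(3,-3) = 31.9593; S(3,-2) = 45.8083; S(3,-1) = 65.6583; S(3,+0) = 94.1100; S(3,+1) = 134.8906; S(3,+2) = 193.3427; S(3,+3) = 277.1238
Terminal payoffs V(N, j) = max(S_T - K, 0):
  V(3,-3) = 0.000000; V(3,-2) = 0.000000; V(3,-1) = 0.000000; V(3,+0) = 0.000000; V(3,+1) = 33.630631; V(3,+2) = 92.082709; V(3,+3) = 175.863793
Backward induction: V(k, j) = exp(-r*dt) * [p_u * V(k+1, j+1) + p_m * V(k+1, j) + p_d * V(k+1, j-1)]
  V(2,-2) = exp(-r*dt) * [p_u*0.000000 + p_m*0.000000 + p_d*0.000000] = 0.000000
  V(2,-1) = exp(-r*dt) * [p_u*0.000000 + p_m*0.000000 + p_d*0.000000] = 0.000000
  V(2,+0) = exp(-r*dt) * [p_u*33.630631 + p_m*0.000000 + p_d*0.000000] = 5.366967
  V(2,+1) = exp(-r*dt) * [p_u*92.082709 + p_m*33.630631 + p_d*0.000000] = 36.700870
  V(2,+2) = exp(-r*dt) * [p_u*175.863793 + p_m*92.082709 + p_d*33.630631] = 93.954454
  V(1,-1) = exp(-r*dt) * [p_u*5.366967 + p_m*0.000000 + p_d*0.000000] = 0.856491
  V(1,+0) = exp(-r*dt) * [p_u*36.700870 + p_m*5.366967 + p_d*0.000000] = 9.368742
  V(1,+1) = exp(-r*dt) * [p_u*93.954454 + p_m*36.700870 + p_d*5.366967] = 39.907960
  V(0,+0) = exp(-r*dt) * [p_u*39.907960 + p_m*9.368742 + p_d*0.856491] = 12.642593

Answer: Price = V(0,0) = 12.6426


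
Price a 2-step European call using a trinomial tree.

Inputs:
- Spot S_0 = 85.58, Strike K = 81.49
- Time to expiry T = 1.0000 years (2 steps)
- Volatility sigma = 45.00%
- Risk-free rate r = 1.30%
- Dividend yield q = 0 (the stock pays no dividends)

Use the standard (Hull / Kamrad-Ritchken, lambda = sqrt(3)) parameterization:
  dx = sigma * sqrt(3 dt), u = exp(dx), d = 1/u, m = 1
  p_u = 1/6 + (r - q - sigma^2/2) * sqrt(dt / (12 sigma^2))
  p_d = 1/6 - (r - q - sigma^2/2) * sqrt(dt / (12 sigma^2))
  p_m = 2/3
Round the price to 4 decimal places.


dt = T/N = 0.500000; dx = sigma*sqrt(3*dt) = 0.551135
u = exp(dx) = 1.735222; d = 1/u = 0.576295
p_u = 0.126636, p_m = 0.666667, p_d = 0.206698
Discount per step: exp(-r*dt) = 0.993521
Stock lattice S(k, j) with j the centered position index:
  k=0: S(0,+0) = 85.5800
  k=1: S(1,-1) = 49.3193; S(1,+0) = 85.5800; S(1,+1) = 148.5003
  k=2: S(2,-2) = 28.4225; S(2,-1) = 49.3193; S(2,+0) = 85.5800; S(2,+1) = 148.5003; S(2,+2) = 257.6809
Terminal payoffs V(N, j) = max(S_T - K, 0):
  V(2,-2) = 0.000000; V(2,-1) = 0.000000; V(2,+0) = 4.090000; V(2,+1) = 67.010274; V(2,+2) = 176.190899
Backward induction: V(k, j) = exp(-r*dt) * [p_u * V(k+1, j+1) + p_m * V(k+1, j) + p_d * V(k+1, j-1)]
  V(1,-1) = exp(-r*dt) * [p_u*4.090000 + p_m*0.000000 + p_d*0.000000] = 0.514584
  V(1,+0) = exp(-r*dt) * [p_u*67.010274 + p_m*4.090000 + p_d*0.000000] = 11.139911
  V(1,+1) = exp(-r*dt) * [p_u*176.190899 + p_m*67.010274 + p_d*4.090000] = 67.391488
  V(0,+0) = exp(-r*dt) * [p_u*67.391488 + p_m*11.139911 + p_d*0.514584] = 15.963038

Answer: Price = V(0,0) = 15.9630


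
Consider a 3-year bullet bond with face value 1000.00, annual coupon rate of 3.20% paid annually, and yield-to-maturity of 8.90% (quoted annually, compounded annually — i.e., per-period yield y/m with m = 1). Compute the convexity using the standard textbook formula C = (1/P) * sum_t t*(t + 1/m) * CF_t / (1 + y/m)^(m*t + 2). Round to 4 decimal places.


Coupon per period c = face * coupon_rate / m = 32.000000
Periods per year m = 1; per-period yield y/m = 0.089000
Number of cashflows N = 3
Cashflows (t years, CF_t, discount factor 1/(1+y/m)^(m*t), PV):
  t = 1.0000: CF_t = 32.000000, DF = 0.918274, PV = 29.384757
  t = 2.0000: CF_t = 32.000000, DF = 0.843226, PV = 26.983248
  t = 3.0000: CF_t = 1032.000000, DF = 0.774313, PV = 799.090666
Price P = sum_t PV_t = 855.458671
Convexity numerator sum_t t*(t + 1/m) * CF_t / (1+y/m)^(m*t + 2):
  t = 1.0000: term = 49.556010
  t = 2.0000: term = 136.517935
  t = 3.0000: term = 8085.772996
Convexity = (1/P) * sum = 8271.846941 / 855.458671 = 9.669488

Answer: Convexity = 9.6695


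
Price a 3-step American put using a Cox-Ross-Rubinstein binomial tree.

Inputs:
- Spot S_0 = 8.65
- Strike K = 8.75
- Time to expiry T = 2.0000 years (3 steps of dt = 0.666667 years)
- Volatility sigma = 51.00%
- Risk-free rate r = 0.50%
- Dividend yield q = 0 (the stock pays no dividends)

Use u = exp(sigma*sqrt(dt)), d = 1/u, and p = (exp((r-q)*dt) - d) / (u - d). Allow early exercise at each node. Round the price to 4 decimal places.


dt = T/N = 0.666667
u = exp(sigma*sqrt(dt)) = 1.516512; d = 1/u = 0.659408
p = (exp((r-q)*dt) - d) / (u - d) = 0.401271
Discount per step: exp(-r*dt) = 0.996672
Stock lattice S(k, i) with i counting down-moves:
  k=0: S(0,0) = 8.6500
  k=1: S(1,0) = 13.1178; S(1,1) = 5.7039
  k=2: S(2,0) = 19.8934; S(2,1) = 8.6500; S(2,2) = 3.7612
  k=3: S(3,0) = 30.1685; S(3,1) = 13.1178; S(3,2) = 5.7039; S(3,3) = 2.4802
Terminal payoffs V(N, i) = max(K - S_T, 0):
  V(3,0) = 0.000000; V(3,1) = 0.000000; V(3,2) = 3.046123; V(3,3) = 6.269849
Backward induction: V(k, i) = exp(-r*dt) * [p * V(k+1, i) + (1-p) * V(k+1, i+1)]; then take max(V_cont, immediate exercise) for American.
  V(2,0) = exp(-r*dt) * [p*0.000000 + (1-p)*0.000000] = 0.000000; exercise = 0.000000; V(2,0) = max -> 0.000000
  V(2,1) = exp(-r*dt) * [p*0.000000 + (1-p)*3.046123] = 1.817733; exercise = 0.100000; V(2,1) = max -> 1.817733
  V(2,2) = exp(-r*dt) * [p*3.046123 + (1-p)*6.269849] = 4.959702; exercise = 4.988820; V(2,2) = max -> 4.988820
  V(1,0) = exp(-r*dt) * [p*0.000000 + (1-p)*1.817733] = 1.084708; exercise = 0.000000; V(1,0) = max -> 1.084708
  V(1,1) = exp(-r*dt) * [p*1.817733 + (1-p)*4.988820] = 3.703988; exercise = 3.046123; V(1,1) = max -> 3.703988
  V(0,0) = exp(-r*dt) * [p*1.084708 + (1-p)*3.703988] = 2.644119; exercise = 0.100000; V(0,0) = max -> 2.644119

Answer: Price = V(0,0) = 2.6441


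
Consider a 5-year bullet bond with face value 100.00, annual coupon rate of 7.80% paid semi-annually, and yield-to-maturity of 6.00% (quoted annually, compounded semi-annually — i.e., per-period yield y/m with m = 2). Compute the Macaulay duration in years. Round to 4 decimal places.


Answer: Macaulay duration = 4.2672 years

Derivation:
Coupon per period c = face * coupon_rate / m = 3.900000
Periods per year m = 2; per-period yield y/m = 0.030000
Number of cashflows N = 10
Cashflows (t years, CF_t, discount factor 1/(1+y/m)^(m*t), PV):
  t = 0.5000: CF_t = 3.900000, DF = 0.970874, PV = 3.786408
  t = 1.0000: CF_t = 3.900000, DF = 0.942596, PV = 3.676124
  t = 1.5000: CF_t = 3.900000, DF = 0.915142, PV = 3.569052
  t = 2.0000: CF_t = 3.900000, DF = 0.888487, PV = 3.465099
  t = 2.5000: CF_t = 3.900000, DF = 0.862609, PV = 3.364174
  t = 3.0000: CF_t = 3.900000, DF = 0.837484, PV = 3.266189
  t = 3.5000: CF_t = 3.900000, DF = 0.813092, PV = 3.171057
  t = 4.0000: CF_t = 3.900000, DF = 0.789409, PV = 3.078696
  t = 4.5000: CF_t = 3.900000, DF = 0.766417, PV = 2.989025
  t = 5.0000: CF_t = 103.900000, DF = 0.744094, PV = 77.311358
Price P = sum_t PV_t = 107.677183
Macaulay numerator sum_t t * PV_t:
  t * PV_t at t = 0.5000: 1.893204
  t * PV_t at t = 1.0000: 3.676124
  t * PV_t at t = 1.5000: 5.353579
  t * PV_t at t = 2.0000: 6.930199
  t * PV_t at t = 2.5000: 8.410436
  t * PV_t at t = 3.0000: 9.798566
  t * PV_t at t = 3.5000: 11.098699
  t * PV_t at t = 4.0000: 12.314784
  t * PV_t at t = 4.5000: 13.450614
  t * PV_t at t = 5.0000: 386.556789
Macaulay duration D = (sum_t t * PV_t) / P = 459.482993 / 107.677183 = 4.267227


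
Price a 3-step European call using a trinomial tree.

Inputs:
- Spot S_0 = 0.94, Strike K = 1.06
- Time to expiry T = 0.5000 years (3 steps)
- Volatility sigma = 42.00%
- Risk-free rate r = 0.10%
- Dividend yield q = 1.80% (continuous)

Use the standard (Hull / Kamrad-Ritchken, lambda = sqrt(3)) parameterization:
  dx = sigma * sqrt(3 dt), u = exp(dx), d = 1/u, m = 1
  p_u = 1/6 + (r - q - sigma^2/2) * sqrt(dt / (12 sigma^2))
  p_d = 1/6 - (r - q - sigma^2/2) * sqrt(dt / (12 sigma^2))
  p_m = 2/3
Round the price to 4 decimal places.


Answer: Price = V(0,0) = 0.0671

Derivation:
dt = T/N = 0.166667; dx = sigma*sqrt(3*dt) = 0.296985
u = exp(dx) = 1.345795; d = 1/u = 0.743055
p_u = 0.137148, p_m = 0.666667, p_d = 0.196186
Discount per step: exp(-r*dt) = 0.999833
Stock lattice S(k, j) with j the centered position index:
  k=0: S(0,+0) = 0.9400
  k=1: S(1,-1) = 0.6985; S(1,+0) = 0.9400; S(1,+1) = 1.2650
  k=2: S(2,-2) = 0.5190; S(2,-1) = 0.6985; S(2,+0) = 0.9400; S(2,+1) = 1.2650; S(2,+2) = 1.7025
  k=3: S(3,-3) = 0.3856; S(3,-2) = 0.5190; S(3,-1) = 0.6985; S(3,+0) = 0.9400; S(3,+1) = 1.2650; S(3,+2) = 1.7025; S(3,+3) = 2.2912
Terminal payoffs V(N, j) = max(S_T - K, 0):
  V(3,-3) = 0.000000; V(3,-2) = 0.000000; V(3,-1) = 0.000000; V(3,+0) = 0.000000; V(3,+1) = 0.205047; V(3,+2) = 0.642494; V(3,+3) = 1.231208
Backward induction: V(k, j) = exp(-r*dt) * [p_u * V(k+1, j+1) + p_m * V(k+1, j) + p_d * V(k+1, j-1)]
  V(2,-2) = exp(-r*dt) * [p_u*0.000000 + p_m*0.000000 + p_d*0.000000] = 0.000000
  V(2,-1) = exp(-r*dt) * [p_u*0.000000 + p_m*0.000000 + p_d*0.000000] = 0.000000
  V(2,+0) = exp(-r*dt) * [p_u*0.205047 + p_m*0.000000 + p_d*0.000000] = 0.028117
  V(2,+1) = exp(-r*dt) * [p_u*0.642494 + p_m*0.205047 + p_d*0.000000] = 0.224777
  V(2,+2) = exp(-r*dt) * [p_u*1.231208 + p_m*0.642494 + p_d*0.205047] = 0.637308
  V(1,-1) = exp(-r*dt) * [p_u*0.028117 + p_m*0.000000 + p_d*0.000000] = 0.003856
  V(1,+0) = exp(-r*dt) * [p_u*0.224777 + p_m*0.028117 + p_d*0.000000] = 0.049564
  V(1,+1) = exp(-r*dt) * [p_u*0.637308 + p_m*0.224777 + p_d*0.028117] = 0.242733
  V(0,+0) = exp(-r*dt) * [p_u*0.242733 + p_m*0.049564 + p_d*0.003856] = 0.067078
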